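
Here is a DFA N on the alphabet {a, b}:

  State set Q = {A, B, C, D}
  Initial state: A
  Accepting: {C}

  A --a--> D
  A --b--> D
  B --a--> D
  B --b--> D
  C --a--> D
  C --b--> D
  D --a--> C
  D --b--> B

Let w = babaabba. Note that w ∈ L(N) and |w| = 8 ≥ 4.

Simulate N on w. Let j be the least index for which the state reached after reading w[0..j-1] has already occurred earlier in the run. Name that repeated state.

State sequence: A -b-> D -a-> C -b-> D -a-> C -a-> D -b-> B -b-> D -a-> C
First repeat at step 3: D was already visited.

The earliest repeat is at step j = 3: N is in D, which it already visited at step i = 1.
The DFA has 4 states, so the proof of the pumping lemma guarantees a repeated state among the first 4+1 visited; the segment between the two visits is the pumpable y.

D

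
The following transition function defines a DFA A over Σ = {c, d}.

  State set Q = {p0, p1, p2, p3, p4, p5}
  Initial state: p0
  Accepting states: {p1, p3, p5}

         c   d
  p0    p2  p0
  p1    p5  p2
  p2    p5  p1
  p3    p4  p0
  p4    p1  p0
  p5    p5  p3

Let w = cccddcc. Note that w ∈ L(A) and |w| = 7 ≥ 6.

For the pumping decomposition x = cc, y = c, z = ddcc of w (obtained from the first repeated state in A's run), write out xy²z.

ccccddcc

xy^2z = cc·c·c·ddcc = ccccddcc.
Reading y = c takes A from p5 back to p5, so after x·y·y the machine is still in p5, and z then leads to the accepting state p5. Hence ccccddcc ∈ L(A).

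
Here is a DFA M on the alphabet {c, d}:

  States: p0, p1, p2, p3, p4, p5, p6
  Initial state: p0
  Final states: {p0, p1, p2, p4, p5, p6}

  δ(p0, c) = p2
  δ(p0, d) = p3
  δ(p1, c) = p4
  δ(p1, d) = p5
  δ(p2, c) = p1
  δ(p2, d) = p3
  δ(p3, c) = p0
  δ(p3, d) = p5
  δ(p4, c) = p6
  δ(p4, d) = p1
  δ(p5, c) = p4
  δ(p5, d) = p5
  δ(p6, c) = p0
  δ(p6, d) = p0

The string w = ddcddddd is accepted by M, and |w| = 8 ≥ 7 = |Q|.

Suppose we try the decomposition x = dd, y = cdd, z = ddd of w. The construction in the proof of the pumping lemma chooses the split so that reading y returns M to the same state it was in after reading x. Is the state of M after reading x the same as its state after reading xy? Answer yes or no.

Run of M on the first 5 characters of w = d d c d d:
  step 0: p0  (start)
  step 1: p3  (read d: p0→p3)
  step 2: p5  (read d: p3→p5)
  step 3: p4  (read c: p5→p4)
  step 4: p1  (read d: p4→p1)
  step 5: p5  (read d: p1→p5)

After x (step 2): p5. After xy (step 5): p5.
They match, so y = cdd drives M around a cycle from p5 back to itself; pumping y any number of times keeps M in p5 before reading z, and xyⁱz ∈ L(M) for every i ≥ 0.

yes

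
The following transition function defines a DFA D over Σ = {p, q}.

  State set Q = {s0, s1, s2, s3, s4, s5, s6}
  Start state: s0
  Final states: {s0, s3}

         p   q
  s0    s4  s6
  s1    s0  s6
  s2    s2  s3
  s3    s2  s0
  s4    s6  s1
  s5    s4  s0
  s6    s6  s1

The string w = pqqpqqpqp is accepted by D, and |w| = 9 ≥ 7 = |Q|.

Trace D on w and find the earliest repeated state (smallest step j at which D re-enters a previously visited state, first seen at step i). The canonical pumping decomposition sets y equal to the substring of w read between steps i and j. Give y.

p

Run of D on w = p q q p q q p q p:
  step 0: s0  (start)
  step 1: s4  (read p: s0→s4)
  step 2: s1  (read q: s4→s1)
  step 3: s6  (read q: s1→s6)
  step 4: s6  (read p: s6→s6)   ← first repeat (s6 seen earlier)
  step 5: s1  (read q: s6→s1)
  step 6: s6  (read q: s1→s6)
  step 7: s6  (read p: s6→s6)
  step 8: s1  (read q: s6→s1)
  step 9: s0  (read p: s1→s0)

So i = 3, j = 4, giving x = w[0:3] = pqq, y = w[3:4] = p, z = w[4:9] = qqpqp.
Check: |xy| = 4 ≤ 7 and |y| = 1 ≥ 1. Reading y takes D from s6 back to s6, so every xyⁱz is accepted.
With |Q| = 7, pigeonhole forces a state repeat no later than step 7; the substring read between the first and second visits to that state can be pumped.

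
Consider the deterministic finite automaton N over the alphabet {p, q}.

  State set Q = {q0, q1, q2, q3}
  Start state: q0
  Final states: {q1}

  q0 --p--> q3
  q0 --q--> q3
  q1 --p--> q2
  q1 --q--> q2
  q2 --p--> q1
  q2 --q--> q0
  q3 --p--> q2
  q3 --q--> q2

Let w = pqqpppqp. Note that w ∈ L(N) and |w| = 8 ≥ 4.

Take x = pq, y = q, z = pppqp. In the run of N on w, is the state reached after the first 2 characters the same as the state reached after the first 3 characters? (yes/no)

Run of N on the first 3 characters of w = p q q:
  step 0: q0  (start)
  step 1: q3  (read p: q0→q3)
  step 2: q2  (read q: q3→q2)
  step 3: q0  (read q: q2→q0)

After x (step 2): q2. After xy (step 3): q0.
They differ (q2 ≠ q0), so y is not a cycle from the state after x; this split is not the one the pumping-lemma construction produces, and pumping y need not keep the string in L(N).

no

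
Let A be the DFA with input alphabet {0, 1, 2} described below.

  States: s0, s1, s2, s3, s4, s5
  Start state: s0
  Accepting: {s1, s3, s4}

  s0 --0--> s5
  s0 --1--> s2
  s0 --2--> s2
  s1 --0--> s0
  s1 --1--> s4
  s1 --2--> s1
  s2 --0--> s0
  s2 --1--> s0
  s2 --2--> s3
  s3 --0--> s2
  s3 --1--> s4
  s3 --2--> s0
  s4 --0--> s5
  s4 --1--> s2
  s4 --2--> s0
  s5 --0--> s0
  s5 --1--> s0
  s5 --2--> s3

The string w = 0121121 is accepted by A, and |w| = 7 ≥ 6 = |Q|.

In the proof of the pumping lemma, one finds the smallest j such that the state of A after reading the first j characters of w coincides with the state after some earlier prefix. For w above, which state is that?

Run of A on w = 0 1 2 1 1 2 1:
  step 0: s0  (start)
  step 1: s5  (read 0: s0→s5)
  step 2: s0  (read 1: s5→s0)   ← first repeat (s0 seen earlier)
  step 3: s2  (read 2: s0→s2)
  step 4: s0  (read 1: s2→s0)
  step 5: s2  (read 1: s0→s2)
  step 6: s3  (read 2: s2→s3)
  step 7: s4  (read 1: s3→s4)

The earliest repeat is at step j = 2: A is in s0, which it already visited at step i = 0.
Since A has 6 states, any run of length ≥ 6 visits 6+1 states, so by pigeonhole some state repeats within the first 6 steps — that repeat gives the pumpable loop.

s0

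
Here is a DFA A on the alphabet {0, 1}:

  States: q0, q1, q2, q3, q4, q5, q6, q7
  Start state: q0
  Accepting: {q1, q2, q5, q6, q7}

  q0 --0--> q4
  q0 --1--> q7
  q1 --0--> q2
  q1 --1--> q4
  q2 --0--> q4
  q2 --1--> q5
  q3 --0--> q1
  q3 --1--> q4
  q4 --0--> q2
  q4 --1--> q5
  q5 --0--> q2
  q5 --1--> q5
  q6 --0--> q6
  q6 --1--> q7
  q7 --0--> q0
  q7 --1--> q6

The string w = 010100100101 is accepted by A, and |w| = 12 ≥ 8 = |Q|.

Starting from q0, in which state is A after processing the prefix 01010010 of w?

Run of A on the first 8 characters of w = 0 1 0 1 0 0 1 0:
  step 0: q0  (start)
  step 1: q4  (read 0: q0→q4)
  step 2: q5  (read 1: q4→q5)
  step 3: q2  (read 0: q5→q2)
  step 4: q5  (read 1: q2→q5)
  step 5: q2  (read 0: q5→q2)
  step 6: q4  (read 0: q2→q4)
  step 7: q5  (read 1: q4→q5)
  step 8: q2  (read 0: q5→q2)

After reading 8 characters, A is in state q2.
(This kind of state-tracing is the core of the pumping-lemma construction: with 8 states, pigeonhole forces a repeat within the first 8 steps.)

q2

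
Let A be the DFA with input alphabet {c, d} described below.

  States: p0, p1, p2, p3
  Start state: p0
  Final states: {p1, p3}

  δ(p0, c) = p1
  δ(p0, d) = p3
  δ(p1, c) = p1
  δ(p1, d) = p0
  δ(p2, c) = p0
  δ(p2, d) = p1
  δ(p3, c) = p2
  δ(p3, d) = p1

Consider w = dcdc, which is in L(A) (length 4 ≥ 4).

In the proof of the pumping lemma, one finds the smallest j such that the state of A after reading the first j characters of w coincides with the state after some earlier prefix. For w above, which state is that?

State sequence: p0 -d-> p3 -c-> p2 -d-> p1 -c-> p1
First repeat at step 4: p1 was already visited.

The earliest repeat is at step j = 4: A is in p1, which it already visited at step i = 3.

p1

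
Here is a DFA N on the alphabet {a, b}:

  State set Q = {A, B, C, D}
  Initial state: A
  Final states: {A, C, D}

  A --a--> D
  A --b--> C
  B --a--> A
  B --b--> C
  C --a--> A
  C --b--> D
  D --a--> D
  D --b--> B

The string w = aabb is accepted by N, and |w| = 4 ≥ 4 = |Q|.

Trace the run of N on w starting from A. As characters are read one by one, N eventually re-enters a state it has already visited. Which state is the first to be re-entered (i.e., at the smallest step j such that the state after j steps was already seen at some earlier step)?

D

State sequence: A -a-> D -a-> D -b-> B -b-> C
First repeat at step 2: D was already visited.

The earliest repeat is at step j = 2: N is in D, which it already visited at step i = 1.
Since N has 4 states, any run of length ≥ 4 visits 4+1 states, so by pigeonhole some state repeats within the first 4 steps — that repeat gives the pumpable loop.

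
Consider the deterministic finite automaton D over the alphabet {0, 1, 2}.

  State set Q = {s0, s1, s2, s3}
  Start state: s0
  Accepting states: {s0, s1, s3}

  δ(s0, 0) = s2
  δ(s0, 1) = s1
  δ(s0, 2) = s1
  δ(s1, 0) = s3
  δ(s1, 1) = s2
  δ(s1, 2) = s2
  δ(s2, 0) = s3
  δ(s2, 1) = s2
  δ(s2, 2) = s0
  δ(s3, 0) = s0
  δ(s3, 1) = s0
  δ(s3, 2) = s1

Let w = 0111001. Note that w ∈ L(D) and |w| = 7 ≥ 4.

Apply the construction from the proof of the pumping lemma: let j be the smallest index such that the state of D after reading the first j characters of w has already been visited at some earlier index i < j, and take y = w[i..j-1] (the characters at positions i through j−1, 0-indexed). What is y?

1

State sequence: s0 -0-> s2 -1-> s2 -1-> s2 -1-> s2 -0-> s3 -0-> s0 -1-> s1
First repeat at step 2: s2 was already visited.

So i = 1, j = 2, giving x = w[0:1] = 0, y = w[1:2] = 1, z = w[2:7] = 11001.
Check: |xy| = 2 ≤ 4 and |y| = 1 ≥ 1. Reading y takes D from s2 back to s2, so every xyⁱz is accepted.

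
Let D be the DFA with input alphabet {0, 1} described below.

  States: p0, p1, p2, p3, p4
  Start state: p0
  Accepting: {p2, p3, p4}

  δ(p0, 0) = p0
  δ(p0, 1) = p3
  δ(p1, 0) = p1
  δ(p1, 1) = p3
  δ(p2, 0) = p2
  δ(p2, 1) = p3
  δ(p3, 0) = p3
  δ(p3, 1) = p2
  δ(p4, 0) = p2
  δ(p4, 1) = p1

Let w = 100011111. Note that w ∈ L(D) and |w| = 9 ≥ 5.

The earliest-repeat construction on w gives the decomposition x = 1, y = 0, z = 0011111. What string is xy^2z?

xy^2z = 1·0·0·0011111 = 1000011111.
Reading y = 0 takes D from p3 back to p3, so after x·y·y the machine is still in p3, and z then leads to the accepting state p2. Hence 1000011111 ∈ L(D).

1000011111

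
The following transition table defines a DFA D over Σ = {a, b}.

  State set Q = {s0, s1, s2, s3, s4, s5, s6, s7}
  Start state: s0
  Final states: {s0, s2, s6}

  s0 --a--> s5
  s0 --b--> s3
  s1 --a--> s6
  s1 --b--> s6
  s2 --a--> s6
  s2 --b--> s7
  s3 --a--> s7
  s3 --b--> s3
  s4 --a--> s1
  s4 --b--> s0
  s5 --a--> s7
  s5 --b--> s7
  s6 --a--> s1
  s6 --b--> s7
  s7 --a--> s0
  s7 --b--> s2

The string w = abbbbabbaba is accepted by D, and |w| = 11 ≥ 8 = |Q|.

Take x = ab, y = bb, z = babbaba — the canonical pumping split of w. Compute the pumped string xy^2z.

xy^2z = ab·bb·bb·babbaba = abbbbbbabbaba.
Reading y = bb takes D from s7 back to s7, so after x·y·y the machine is still in s7, and z then leads to the accepting state s0. Hence abbbbbbabbaba ∈ L(D).

abbbbbbabbaba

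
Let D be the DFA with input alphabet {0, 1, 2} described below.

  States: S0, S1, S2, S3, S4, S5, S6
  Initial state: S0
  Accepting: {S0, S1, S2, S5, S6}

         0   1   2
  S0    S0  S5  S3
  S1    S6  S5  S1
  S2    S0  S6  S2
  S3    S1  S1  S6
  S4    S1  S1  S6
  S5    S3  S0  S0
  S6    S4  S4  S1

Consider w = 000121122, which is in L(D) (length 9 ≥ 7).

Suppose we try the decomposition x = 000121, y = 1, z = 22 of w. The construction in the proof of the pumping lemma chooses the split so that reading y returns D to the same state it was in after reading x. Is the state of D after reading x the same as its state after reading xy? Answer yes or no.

no

State sequence: S0 -0-> S0 -0-> S0 -0-> S0 -1-> S5 -2-> S0 -1-> S5 -1-> S0

After x (step 6): S5. After xy (step 7): S0.
They differ (S5 ≠ S0), so y is not a cycle from the state after x; this split is not the one the pumping-lemma construction produces, and pumping y need not keep the string in L(D).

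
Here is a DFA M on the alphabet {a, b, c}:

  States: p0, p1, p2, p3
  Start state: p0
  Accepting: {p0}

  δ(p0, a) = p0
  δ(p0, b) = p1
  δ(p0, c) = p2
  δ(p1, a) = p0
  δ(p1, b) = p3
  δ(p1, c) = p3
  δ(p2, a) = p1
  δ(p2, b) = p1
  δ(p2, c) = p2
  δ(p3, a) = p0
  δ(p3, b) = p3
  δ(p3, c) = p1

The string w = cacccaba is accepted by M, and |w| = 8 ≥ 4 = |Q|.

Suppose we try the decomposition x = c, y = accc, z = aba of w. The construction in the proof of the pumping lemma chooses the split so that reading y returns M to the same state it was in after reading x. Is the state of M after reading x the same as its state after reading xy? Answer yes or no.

Run of M on the first 5 characters of w = c a c c c:
  step 0: p0  (start)
  step 1: p2  (read c: p0→p2)
  step 2: p1  (read a: p2→p1)
  step 3: p3  (read c: p1→p3)
  step 4: p1  (read c: p3→p1)
  step 5: p3  (read c: p1→p3)

After x (step 1): p2. After xy (step 5): p3.
They differ (p2 ≠ p3), so y is not a cycle from the state after x; this split is not the one the pumping-lemma construction produces, and pumping y need not keep the string in L(M).

no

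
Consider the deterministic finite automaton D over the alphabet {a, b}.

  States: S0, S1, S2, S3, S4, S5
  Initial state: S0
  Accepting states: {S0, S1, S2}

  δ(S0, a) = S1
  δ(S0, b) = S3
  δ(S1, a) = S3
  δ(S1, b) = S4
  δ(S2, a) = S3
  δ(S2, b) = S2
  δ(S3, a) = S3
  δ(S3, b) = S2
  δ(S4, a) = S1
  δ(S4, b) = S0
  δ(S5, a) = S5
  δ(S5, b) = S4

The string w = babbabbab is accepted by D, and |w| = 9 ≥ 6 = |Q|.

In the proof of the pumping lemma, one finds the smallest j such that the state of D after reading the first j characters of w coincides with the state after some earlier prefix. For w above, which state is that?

Run of D on w = b a b b a b b a b:
  step 0: S0  (start)
  step 1: S3  (read b: S0→S3)
  step 2: S3  (read a: S3→S3)   ← first repeat (S3 seen earlier)
  step 3: S2  (read b: S3→S2)
  step 4: S2  (read b: S2→S2)
  step 5: S3  (read a: S2→S3)
  step 6: S2  (read b: S3→S2)
  step 7: S2  (read b: S2→S2)
  step 8: S3  (read a: S2→S3)
  step 9: S2  (read b: S3→S2)

The earliest repeat is at step j = 2: D is in S3, which it already visited at step i = 1.
Pumping length from the standard proof: p = 6 (the number of states). The repeated state found above gives |xy| = j ≤ 6 and |y| = j − i ≥ 1.

S3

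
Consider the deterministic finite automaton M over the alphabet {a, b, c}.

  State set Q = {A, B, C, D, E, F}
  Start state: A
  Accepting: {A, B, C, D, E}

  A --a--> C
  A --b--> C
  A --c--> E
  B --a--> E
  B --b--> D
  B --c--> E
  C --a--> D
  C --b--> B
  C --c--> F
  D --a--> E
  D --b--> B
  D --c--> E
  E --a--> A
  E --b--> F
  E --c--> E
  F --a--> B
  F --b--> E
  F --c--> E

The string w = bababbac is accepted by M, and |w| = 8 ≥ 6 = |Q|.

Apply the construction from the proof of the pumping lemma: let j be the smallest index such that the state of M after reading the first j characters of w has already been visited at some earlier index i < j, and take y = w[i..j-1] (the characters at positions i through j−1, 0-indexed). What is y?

bb

State sequence: A -b-> C -a-> D -b-> B -a-> E -b-> F -b-> E -a-> A -c-> E
First repeat at step 6: E was already visited.

So i = 4, j = 6, giving x = w[0:4] = baba, y = w[4:6] = bb, z = w[6:8] = ac.
Check: |xy| = 6 ≤ 6 and |y| = 2 ≥ 1. Reading y takes M from E back to E, so every xyⁱz is accepted.
Since M has 6 states, any run of length ≥ 6 visits 6+1 states, so by pigeonhole some state repeats within the first 6 steps — that repeat gives the pumpable loop.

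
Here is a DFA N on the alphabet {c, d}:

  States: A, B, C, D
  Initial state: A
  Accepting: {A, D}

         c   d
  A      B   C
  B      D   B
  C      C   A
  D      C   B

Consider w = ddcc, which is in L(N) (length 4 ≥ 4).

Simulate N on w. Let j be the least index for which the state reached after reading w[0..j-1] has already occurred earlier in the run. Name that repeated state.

A

State sequence: A -d-> C -d-> A -c-> B -c-> D
First repeat at step 2: A was already visited.

The earliest repeat is at step j = 2: N is in A, which it already visited at step i = 0.
With |Q| = 4, pigeonhole forces a state repeat no later than step 4; the substring read between the first and second visits to that state can be pumped.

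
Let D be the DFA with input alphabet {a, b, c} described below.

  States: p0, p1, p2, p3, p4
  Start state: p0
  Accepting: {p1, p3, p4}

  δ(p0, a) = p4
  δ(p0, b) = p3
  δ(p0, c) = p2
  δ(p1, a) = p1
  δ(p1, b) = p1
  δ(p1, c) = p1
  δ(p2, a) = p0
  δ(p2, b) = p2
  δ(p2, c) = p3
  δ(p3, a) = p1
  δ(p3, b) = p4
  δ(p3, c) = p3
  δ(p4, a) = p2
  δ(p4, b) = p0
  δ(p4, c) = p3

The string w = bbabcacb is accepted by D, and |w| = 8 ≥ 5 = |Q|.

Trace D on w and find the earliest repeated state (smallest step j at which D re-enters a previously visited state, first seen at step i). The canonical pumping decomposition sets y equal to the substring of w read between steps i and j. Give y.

b

Run of D on w = b b a b c a c b:
  step 0: p0  (start)
  step 1: p3  (read b: p0→p3)
  step 2: p4  (read b: p3→p4)
  step 3: p2  (read a: p4→p2)
  step 4: p2  (read b: p2→p2)   ← first repeat (p2 seen earlier)
  step 5: p3  (read c: p2→p3)
  step 6: p1  (read a: p3→p1)
  step 7: p1  (read c: p1→p1)
  step 8: p1  (read b: p1→p1)

So i = 3, j = 4, giving x = w[0:3] = bba, y = w[3:4] = b, z = w[4:8] = cacb.
Check: |xy| = 4 ≤ 5 and |y| = 1 ≥ 1. Reading y takes D from p2 back to p2, so every xyⁱz is accepted.
Pumping length from the standard proof: p = 5 (the number of states). The repeated state found above gives |xy| = j ≤ 5 and |y| = j − i ≥ 1.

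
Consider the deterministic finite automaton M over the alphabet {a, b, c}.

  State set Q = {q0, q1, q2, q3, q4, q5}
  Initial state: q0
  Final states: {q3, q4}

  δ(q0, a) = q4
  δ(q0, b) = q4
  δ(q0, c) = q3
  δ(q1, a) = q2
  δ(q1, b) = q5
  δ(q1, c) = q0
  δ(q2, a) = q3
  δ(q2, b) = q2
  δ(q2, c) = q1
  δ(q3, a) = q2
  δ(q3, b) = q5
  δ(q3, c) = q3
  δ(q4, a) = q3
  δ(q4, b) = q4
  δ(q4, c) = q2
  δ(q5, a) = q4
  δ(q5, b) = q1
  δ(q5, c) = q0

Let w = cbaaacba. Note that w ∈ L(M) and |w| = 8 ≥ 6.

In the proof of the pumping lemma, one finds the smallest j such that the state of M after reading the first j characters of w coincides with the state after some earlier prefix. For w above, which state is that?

Run of M on w = c b a a a c b a:
  step 0: q0  (start)
  step 1: q3  (read c: q0→q3)
  step 2: q5  (read b: q3→q5)
  step 3: q4  (read a: q5→q4)
  step 4: q3  (read a: q4→q3)   ← first repeat (q3 seen earlier)
  step 5: q2  (read a: q3→q2)
  step 6: q1  (read c: q2→q1)
  step 7: q5  (read b: q1→q5)
  step 8: q4  (read a: q5→q4)

The earliest repeat is at step j = 4: M is in q3, which it already visited at step i = 1.

q3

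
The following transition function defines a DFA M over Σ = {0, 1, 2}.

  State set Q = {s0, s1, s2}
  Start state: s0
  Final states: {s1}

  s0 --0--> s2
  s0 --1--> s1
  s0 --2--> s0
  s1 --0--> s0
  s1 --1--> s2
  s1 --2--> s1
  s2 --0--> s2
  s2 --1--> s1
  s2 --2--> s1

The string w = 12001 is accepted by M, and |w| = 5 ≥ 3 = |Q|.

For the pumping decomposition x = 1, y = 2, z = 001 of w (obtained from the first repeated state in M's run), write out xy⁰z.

1001

xy⁰z = xz = 1·001 = 1001.
Reading y = 2 takes M from s1 back to s1, so after x the machine is still in s1, and z then leads to the accepting state s1. Hence 1001 ∈ L(M).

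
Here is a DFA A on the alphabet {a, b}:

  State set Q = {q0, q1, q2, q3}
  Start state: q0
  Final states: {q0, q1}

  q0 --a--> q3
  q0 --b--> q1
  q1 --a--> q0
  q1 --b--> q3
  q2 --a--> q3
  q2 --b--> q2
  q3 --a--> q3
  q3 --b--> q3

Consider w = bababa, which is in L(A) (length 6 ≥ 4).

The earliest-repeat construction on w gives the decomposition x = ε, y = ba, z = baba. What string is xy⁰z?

baba

xy⁰z = xz = ε·baba = baba.
Reading y = ba takes A from q0 back to q0, so after x the machine is still in q0, and z then leads to the accepting state q0. Hence baba ∈ L(A).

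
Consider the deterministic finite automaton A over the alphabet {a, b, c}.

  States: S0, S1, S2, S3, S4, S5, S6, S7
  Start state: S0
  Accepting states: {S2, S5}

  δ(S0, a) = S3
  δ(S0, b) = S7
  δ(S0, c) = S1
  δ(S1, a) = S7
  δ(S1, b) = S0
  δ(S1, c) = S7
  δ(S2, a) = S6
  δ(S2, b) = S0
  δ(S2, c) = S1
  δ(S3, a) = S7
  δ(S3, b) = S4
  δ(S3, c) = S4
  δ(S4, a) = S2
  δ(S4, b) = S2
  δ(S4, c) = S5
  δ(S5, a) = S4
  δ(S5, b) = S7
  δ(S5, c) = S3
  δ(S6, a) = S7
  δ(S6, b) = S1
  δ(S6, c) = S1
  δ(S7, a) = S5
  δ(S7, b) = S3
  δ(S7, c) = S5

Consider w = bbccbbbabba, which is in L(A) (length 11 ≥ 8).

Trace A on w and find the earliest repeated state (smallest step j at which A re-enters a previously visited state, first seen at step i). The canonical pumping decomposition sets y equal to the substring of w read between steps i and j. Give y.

State sequence: S0 -b-> S7 -b-> S3 -c-> S4 -c-> S5 -b-> S7 -b-> S3 -b-> S4 -a-> S2 -b-> S0 -b-> S7 -a-> S5
First repeat at step 5: S7 was already visited.

So i = 1, j = 5, giving x = w[0:1] = b, y = w[1:5] = bccb, z = w[5:11] = bbabba.
Check: |xy| = 5 ≤ 8 and |y| = 4 ≥ 1. Reading y takes A from S7 back to S7, so every xyⁱz is accepted.
Pumping length from the standard proof: p = 8 (the number of states). The repeated state found above gives |xy| = j ≤ 8 and |y| = j − i ≥ 1.

bccb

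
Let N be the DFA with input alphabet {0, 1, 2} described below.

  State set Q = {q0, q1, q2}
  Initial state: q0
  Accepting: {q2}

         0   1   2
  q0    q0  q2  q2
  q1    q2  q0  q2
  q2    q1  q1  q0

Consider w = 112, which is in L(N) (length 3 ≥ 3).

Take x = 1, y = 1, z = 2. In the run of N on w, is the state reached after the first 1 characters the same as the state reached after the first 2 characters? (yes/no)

State sequence: q0 -1-> q2 -1-> q1

After x (step 1): q2. After xy (step 2): q1.
They differ (q2 ≠ q1), so y is not a cycle from the state after x; this split is not the one the pumping-lemma construction produces, and pumping y need not keep the string in L(N).

no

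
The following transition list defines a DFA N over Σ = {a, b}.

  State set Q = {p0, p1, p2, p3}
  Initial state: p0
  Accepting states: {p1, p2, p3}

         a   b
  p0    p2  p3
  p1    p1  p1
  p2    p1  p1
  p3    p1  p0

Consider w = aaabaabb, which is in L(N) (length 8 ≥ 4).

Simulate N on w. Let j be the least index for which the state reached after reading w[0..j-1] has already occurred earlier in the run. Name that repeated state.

p1

Run of N on w = a a a b a a b b:
  step 0: p0  (start)
  step 1: p2  (read a: p0→p2)
  step 2: p1  (read a: p2→p1)
  step 3: p1  (read a: p1→p1)   ← first repeat (p1 seen earlier)
  step 4: p1  (read b: p1→p1)
  step 5: p1  (read a: p1→p1)
  step 6: p1  (read a: p1→p1)
  step 7: p1  (read b: p1→p1)
  step 8: p1  (read b: p1→p1)

The earliest repeat is at step j = 3: N is in p1, which it already visited at step i = 2.
The DFA has 4 states, so the proof of the pumping lemma guarantees a repeated state among the first 4+1 visited; the segment between the two visits is the pumpable y.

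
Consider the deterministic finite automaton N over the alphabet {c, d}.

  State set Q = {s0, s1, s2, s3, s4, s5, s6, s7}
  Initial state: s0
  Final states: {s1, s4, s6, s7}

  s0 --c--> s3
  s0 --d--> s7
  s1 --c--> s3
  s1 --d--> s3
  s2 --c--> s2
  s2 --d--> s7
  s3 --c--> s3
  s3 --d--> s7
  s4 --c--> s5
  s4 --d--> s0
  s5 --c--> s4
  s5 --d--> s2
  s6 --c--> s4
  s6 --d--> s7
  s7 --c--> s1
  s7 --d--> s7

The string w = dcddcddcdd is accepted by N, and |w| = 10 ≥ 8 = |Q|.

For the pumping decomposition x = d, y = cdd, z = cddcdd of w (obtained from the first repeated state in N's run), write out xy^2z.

xy^2z = d·cdd·cdd·cddcdd = dcddcddcddcdd.
Reading y = cdd takes N from s7 back to s7, so after x·y·y the machine is still in s7, and z then leads to the accepting state s7. Hence dcddcddcddcdd ∈ L(N).

dcddcddcddcdd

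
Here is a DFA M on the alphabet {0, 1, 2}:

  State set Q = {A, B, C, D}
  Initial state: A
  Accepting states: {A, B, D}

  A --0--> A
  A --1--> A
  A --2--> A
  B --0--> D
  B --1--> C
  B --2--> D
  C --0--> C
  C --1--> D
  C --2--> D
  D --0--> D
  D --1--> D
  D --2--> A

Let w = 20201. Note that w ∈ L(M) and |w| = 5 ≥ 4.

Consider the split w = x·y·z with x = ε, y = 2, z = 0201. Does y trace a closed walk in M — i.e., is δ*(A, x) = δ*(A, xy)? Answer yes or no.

yes

State sequence: A -2-> A

After x (step 0): A. After xy (step 1): A.
They match, so y = 2 drives M around a cycle from A back to itself; pumping y any number of times keeps M in A before reading z, and xyⁱz ∈ L(M) for every i ≥ 0.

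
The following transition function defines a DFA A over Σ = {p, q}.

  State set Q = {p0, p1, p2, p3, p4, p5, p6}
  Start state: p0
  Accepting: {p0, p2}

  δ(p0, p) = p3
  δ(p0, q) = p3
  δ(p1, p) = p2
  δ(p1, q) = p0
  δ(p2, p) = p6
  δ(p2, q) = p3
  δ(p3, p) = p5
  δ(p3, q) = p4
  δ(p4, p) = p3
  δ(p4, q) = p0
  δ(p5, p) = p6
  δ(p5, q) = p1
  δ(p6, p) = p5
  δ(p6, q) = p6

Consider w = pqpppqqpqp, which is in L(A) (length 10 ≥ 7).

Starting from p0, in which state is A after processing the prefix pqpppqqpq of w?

p1

State sequence: p0 -p-> p3 -q-> p4 -p-> p3 -p-> p5 -p-> p6 -q-> p6 -q-> p6 -p-> p5 -q-> p1

After reading 9 characters, A is in state p1.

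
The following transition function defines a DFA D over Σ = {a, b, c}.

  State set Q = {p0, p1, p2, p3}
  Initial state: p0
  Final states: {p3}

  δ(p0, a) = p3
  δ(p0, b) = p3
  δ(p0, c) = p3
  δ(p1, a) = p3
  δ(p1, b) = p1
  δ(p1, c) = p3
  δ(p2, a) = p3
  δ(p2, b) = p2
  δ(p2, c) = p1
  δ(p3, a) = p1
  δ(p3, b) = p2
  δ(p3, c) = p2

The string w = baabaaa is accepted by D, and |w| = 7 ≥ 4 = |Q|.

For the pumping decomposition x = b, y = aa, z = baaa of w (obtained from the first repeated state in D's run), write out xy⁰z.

bbaaa

xy⁰z = xz = b·baaa = bbaaa.
Reading y = aa takes D from p3 back to p3, so after x the machine is still in p3, and z then leads to the accepting state p3. Hence bbaaa ∈ L(D).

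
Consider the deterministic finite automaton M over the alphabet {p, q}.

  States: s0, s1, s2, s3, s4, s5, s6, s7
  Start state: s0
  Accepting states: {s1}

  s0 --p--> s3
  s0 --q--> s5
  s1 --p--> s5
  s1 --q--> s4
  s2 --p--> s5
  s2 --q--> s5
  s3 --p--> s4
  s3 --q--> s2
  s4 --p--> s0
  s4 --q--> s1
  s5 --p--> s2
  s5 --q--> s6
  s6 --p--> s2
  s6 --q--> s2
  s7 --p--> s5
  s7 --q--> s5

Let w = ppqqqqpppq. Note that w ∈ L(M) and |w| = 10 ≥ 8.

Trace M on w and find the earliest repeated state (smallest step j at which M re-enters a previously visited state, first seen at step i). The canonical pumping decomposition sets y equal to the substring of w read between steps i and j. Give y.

Run of M on w = p p q q q q p p p q:
  step 0: s0  (start)
  step 1: s3  (read p: s0→s3)
  step 2: s4  (read p: s3→s4)
  step 3: s1  (read q: s4→s1)
  step 4: s4  (read q: s1→s4)   ← first repeat (s4 seen earlier)
  step 5: s1  (read q: s4→s1)
  step 6: s4  (read q: s1→s4)
  step 7: s0  (read p: s4→s0)
  step 8: s3  (read p: s0→s3)
  step 9: s4  (read p: s3→s4)
  step 10: s1  (read q: s4→s1)

So i = 2, j = 4, giving x = w[0:2] = pp, y = w[2:4] = qq, z = w[4:10] = qqpppq.
Check: |xy| = 4 ≤ 8 and |y| = 2 ≥ 1. Reading y takes M from s4 back to s4, so every xyⁱz is accepted.
With |Q| = 8, pigeonhole forces a state repeat no later than step 8; the substring read between the first and second visits to that state can be pumped.

qq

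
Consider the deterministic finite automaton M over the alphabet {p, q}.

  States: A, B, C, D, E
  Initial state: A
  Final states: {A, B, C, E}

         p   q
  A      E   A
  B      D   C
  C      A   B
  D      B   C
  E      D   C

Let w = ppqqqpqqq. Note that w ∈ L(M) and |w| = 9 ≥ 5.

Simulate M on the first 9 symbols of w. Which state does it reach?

A

Run of M on the first 9 characters of w = p p q q q p q q q:
  step 0: A  (start)
  step 1: E  (read p: A→E)
  step 2: D  (read p: E→D)
  step 3: C  (read q: D→C)
  step 4: B  (read q: C→B)
  step 5: C  (read q: B→C)
  step 6: A  (read p: C→A)
  step 7: A  (read q: A→A)
  step 8: A  (read q: A→A)
  step 9: A  (read q: A→A)

After reading 9 characters, M is in state A.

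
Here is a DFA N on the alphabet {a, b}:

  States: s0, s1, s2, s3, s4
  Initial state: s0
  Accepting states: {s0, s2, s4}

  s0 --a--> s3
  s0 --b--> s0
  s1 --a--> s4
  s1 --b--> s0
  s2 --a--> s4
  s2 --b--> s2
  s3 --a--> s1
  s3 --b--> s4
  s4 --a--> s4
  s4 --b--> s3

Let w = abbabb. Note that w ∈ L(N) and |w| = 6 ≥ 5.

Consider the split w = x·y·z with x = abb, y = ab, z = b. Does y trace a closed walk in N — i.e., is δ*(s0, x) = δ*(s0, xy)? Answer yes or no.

Run of N on the first 5 characters of w = a b b a b:
  step 0: s0  (start)
  step 1: s3  (read a: s0→s3)
  step 2: s4  (read b: s3→s4)
  step 3: s3  (read b: s4→s3)
  step 4: s1  (read a: s3→s1)
  step 5: s0  (read b: s1→s0)

After x (step 3): s3. After xy (step 5): s0.
They differ (s3 ≠ s0), so y is not a cycle from the state after x; this split is not the one the pumping-lemma construction produces, and pumping y need not keep the string in L(N).

no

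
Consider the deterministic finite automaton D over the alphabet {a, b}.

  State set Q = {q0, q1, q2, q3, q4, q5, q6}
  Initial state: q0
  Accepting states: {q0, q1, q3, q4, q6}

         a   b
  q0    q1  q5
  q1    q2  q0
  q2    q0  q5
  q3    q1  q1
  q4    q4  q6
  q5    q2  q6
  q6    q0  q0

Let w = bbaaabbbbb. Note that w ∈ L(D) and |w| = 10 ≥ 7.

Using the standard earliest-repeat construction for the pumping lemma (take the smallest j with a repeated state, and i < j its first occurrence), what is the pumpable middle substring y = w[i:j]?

Run of D on w = b b a a a b b b b b:
  step 0: q0  (start)
  step 1: q5  (read b: q0→q5)
  step 2: q6  (read b: q5→q6)
  step 3: q0  (read a: q6→q0)   ← first repeat (q0 seen earlier)
  step 4: q1  (read a: q0→q1)
  step 5: q2  (read a: q1→q2)
  step 6: q5  (read b: q2→q5)
  step 7: q6  (read b: q5→q6)
  step 8: q0  (read b: q6→q0)
  step 9: q5  (read b: q0→q5)
  step 10: q6  (read b: q5→q6)

So i = 0, j = 3, giving x = w[0:0] = ε, y = w[0:3] = bba, z = w[3:10] = aabbbbb.
Check: |xy| = 3 ≤ 7 and |y| = 3 ≥ 1. Reading y takes D from q0 back to q0, so every xyⁱz is accepted.

bba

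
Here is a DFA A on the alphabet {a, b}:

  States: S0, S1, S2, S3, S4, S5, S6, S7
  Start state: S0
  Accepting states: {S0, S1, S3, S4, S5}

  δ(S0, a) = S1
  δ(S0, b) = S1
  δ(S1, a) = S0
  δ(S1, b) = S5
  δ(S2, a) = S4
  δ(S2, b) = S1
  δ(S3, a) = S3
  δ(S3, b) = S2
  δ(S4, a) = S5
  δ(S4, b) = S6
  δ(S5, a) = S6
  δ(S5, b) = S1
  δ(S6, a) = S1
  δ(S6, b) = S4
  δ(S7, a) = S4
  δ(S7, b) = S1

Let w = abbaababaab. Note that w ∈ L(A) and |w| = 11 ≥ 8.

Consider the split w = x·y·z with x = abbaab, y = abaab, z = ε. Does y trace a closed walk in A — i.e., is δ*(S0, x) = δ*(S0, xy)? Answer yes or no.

no

State sequence: S0 -a-> S1 -b-> S5 -b-> S1 -a-> S0 -a-> S1 -b-> S5 -a-> S6 -b-> S4 -a-> S5 -a-> S6 -b-> S4

After x (step 6): S5. After xy (step 11): S4.
They differ (S5 ≠ S4), so y is not a cycle from the state after x; this split is not the one the pumping-lemma construction produces, and pumping y need not keep the string in L(A).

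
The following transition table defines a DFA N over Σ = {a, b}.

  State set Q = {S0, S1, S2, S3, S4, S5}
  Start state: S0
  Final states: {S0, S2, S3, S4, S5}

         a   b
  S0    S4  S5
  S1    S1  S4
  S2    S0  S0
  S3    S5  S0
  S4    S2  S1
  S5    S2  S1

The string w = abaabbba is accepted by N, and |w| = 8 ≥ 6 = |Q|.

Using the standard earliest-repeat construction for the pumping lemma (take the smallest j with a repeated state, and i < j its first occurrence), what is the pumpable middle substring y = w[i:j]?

State sequence: S0 -a-> S4 -b-> S1 -a-> S1 -a-> S1 -b-> S4 -b-> S1 -b-> S4 -a-> S2
First repeat at step 3: S1 was already visited.

So i = 2, j = 3, giving x = w[0:2] = ab, y = w[2:3] = a, z = w[3:8] = abbba.
Check: |xy| = 3 ≤ 6 and |y| = 1 ≥ 1. Reading y takes N from S1 back to S1, so every xyⁱz is accepted.
The DFA has 6 states, so the proof of the pumping lemma guarantees a repeated state among the first 6+1 visited; the segment between the two visits is the pumpable y.

a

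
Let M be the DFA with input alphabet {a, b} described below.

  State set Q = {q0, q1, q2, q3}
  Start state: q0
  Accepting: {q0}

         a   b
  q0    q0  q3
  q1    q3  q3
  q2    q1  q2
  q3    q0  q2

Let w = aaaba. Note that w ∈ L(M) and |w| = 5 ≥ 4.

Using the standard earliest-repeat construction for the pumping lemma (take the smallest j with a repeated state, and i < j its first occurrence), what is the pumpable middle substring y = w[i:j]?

State sequence: q0 -a-> q0 -a-> q0 -a-> q0 -b-> q3 -a-> q0
First repeat at step 1: q0 was already visited.

So i = 0, j = 1, giving x = w[0:0] = ε, y = w[0:1] = a, z = w[1:5] = aaba.
Check: |xy| = 1 ≤ 4 and |y| = 1 ≥ 1. Reading y takes M from q0 back to q0, so every xyⁱz is accepted.
Since M has 4 states, any run of length ≥ 4 visits 4+1 states, so by pigeonhole some state repeats within the first 4 steps — that repeat gives the pumpable loop.

a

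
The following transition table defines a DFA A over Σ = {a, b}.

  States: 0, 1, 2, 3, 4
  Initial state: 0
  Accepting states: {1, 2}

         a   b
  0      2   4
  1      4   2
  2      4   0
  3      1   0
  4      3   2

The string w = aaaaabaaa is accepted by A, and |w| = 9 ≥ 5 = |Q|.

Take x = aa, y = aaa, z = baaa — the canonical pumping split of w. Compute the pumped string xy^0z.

aabaaa

xy⁰z = xz = aa·baaa = aabaaa.
Reading y = aaa takes A from 4 back to 4, so after x the machine is still in 4, and z then leads to the accepting state 1. Hence aabaaa ∈ L(A).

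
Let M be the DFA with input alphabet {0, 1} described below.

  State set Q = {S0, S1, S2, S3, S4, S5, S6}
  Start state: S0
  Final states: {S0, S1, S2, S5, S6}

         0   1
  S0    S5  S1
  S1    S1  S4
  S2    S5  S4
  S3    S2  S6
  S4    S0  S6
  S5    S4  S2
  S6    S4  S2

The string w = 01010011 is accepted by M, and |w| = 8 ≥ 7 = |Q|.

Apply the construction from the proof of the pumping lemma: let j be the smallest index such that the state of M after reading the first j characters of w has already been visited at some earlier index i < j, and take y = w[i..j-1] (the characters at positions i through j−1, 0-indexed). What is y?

State sequence: S0 -0-> S5 -1-> S2 -0-> S5 -1-> S2 -0-> S5 -0-> S4 -1-> S6 -1-> S2
First repeat at step 3: S5 was already visited.

So i = 1, j = 3, giving x = w[0:1] = 0, y = w[1:3] = 10, z = w[3:8] = 10011.
Check: |xy| = 3 ≤ 7 and |y| = 2 ≥ 1. Reading y takes M from S5 back to S5, so every xyⁱz is accepted.

10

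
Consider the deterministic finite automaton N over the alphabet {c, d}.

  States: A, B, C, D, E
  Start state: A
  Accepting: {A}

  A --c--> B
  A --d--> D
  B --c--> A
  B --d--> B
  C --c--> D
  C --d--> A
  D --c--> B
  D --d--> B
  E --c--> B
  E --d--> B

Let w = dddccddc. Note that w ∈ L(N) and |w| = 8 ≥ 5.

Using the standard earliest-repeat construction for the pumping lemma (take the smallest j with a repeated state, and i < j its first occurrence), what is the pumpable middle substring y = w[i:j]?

State sequence: A -d-> D -d-> B -d-> B -c-> A -c-> B -d-> B -d-> B -c-> A
First repeat at step 3: B was already visited.

So i = 2, j = 3, giving x = w[0:2] = dd, y = w[2:3] = d, z = w[3:8] = ccddc.
Check: |xy| = 3 ≤ 5 and |y| = 1 ≥ 1. Reading y takes N from B back to B, so every xyⁱz is accepted.
Since N has 5 states, any run of length ≥ 5 visits 5+1 states, so by pigeonhole some state repeats within the first 5 steps — that repeat gives the pumpable loop.

d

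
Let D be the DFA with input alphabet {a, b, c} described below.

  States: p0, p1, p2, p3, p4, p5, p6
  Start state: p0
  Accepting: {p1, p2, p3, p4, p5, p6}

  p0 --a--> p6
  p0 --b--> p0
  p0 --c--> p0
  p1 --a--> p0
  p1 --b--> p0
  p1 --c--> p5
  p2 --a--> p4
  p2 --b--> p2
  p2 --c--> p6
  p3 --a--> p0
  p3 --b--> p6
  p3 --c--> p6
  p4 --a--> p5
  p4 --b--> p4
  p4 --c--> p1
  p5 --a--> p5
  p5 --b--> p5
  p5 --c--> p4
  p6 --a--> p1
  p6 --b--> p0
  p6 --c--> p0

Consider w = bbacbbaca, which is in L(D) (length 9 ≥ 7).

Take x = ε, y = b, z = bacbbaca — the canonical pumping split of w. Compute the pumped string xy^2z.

xy^2z = ε·b·b·bacbbaca = bbbacbbaca.
Reading y = b takes D from p0 back to p0, so after x·y·y the machine is still in p0, and z then leads to the accepting state p6. Hence bbbacbbaca ∈ L(D).

bbbacbbaca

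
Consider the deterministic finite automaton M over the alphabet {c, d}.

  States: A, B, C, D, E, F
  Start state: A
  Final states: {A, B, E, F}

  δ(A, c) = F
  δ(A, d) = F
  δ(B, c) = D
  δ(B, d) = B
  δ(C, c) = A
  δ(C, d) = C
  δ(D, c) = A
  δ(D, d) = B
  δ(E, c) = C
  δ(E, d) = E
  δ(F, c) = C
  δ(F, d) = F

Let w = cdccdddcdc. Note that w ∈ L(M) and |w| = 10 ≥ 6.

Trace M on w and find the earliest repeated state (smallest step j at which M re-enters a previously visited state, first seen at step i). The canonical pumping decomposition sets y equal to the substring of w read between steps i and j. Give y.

d

State sequence: A -c-> F -d-> F -c-> C -c-> A -d-> F -d-> F -d-> F -c-> C -d-> C -c-> A
First repeat at step 2: F was already visited.

So i = 1, j = 2, giving x = w[0:1] = c, y = w[1:2] = d, z = w[2:10] = ccdddcdc.
Check: |xy| = 2 ≤ 6 and |y| = 1 ≥ 1. Reading y takes M from F back to F, so every xyⁱz is accepted.
The DFA has 6 states, so the proof of the pumping lemma guarantees a repeated state among the first 6+1 visited; the segment between the two visits is the pumpable y.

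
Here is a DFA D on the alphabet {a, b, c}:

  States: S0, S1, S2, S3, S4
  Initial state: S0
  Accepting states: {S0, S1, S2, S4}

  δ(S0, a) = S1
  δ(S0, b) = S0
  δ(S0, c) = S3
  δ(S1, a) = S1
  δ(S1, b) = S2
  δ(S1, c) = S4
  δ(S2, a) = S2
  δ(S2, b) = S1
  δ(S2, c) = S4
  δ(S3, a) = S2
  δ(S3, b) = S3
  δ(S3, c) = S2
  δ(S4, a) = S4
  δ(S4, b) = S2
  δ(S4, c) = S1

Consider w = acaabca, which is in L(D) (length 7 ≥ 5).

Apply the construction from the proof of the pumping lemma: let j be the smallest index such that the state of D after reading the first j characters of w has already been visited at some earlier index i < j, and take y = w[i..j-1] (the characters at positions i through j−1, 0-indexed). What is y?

a

State sequence: S0 -a-> S1 -c-> S4 -a-> S4 -a-> S4 -b-> S2 -c-> S4 -a-> S4
First repeat at step 3: S4 was already visited.

So i = 2, j = 3, giving x = w[0:2] = ac, y = w[2:3] = a, z = w[3:7] = abca.
Check: |xy| = 3 ≤ 5 and |y| = 1 ≥ 1. Reading y takes D from S4 back to S4, so every xyⁱz is accepted.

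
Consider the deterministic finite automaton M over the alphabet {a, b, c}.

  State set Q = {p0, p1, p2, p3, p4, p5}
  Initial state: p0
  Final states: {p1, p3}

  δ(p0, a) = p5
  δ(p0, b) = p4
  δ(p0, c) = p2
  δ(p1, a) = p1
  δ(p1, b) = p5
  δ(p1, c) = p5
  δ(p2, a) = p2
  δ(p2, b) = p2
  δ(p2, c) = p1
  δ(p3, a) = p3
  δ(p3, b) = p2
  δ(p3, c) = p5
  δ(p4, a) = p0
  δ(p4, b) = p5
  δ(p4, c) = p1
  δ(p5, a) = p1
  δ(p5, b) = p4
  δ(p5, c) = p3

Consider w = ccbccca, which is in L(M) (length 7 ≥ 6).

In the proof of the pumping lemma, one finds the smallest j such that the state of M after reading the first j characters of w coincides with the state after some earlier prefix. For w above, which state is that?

p5

State sequence: p0 -c-> p2 -c-> p1 -b-> p5 -c-> p3 -c-> p5 -c-> p3 -a-> p3
First repeat at step 5: p5 was already visited.

The earliest repeat is at step j = 5: M is in p5, which it already visited at step i = 3.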